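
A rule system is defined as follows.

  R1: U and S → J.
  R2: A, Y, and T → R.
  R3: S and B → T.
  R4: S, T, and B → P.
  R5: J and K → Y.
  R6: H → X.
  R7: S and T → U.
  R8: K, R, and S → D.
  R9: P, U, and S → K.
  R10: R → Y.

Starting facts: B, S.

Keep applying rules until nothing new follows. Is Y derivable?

From S and B, R3 gives T.
From S and T, R7 gives U.
S, T, and B hold, so P follows (R4).
U and S hold, so J follows (R1).
P, U, and S hold, so K follows (R9).
J and K hold, so Y follows (R5).

Yes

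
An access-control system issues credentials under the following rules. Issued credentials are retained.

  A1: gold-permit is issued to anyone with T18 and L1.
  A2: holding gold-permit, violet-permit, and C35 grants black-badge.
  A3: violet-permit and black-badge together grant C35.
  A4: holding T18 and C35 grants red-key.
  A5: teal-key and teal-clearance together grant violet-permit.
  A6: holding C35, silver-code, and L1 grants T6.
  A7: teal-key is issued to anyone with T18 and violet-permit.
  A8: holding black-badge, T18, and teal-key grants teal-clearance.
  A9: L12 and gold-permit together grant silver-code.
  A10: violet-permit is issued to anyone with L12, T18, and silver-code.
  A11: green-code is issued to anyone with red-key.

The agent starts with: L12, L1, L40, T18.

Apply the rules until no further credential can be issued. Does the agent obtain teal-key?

Yes

Holding T18 and L1 grants gold-permit (A1).
Holding L12 and gold-permit grants silver-code (A9).
Holding L12, T18, and silver-code grants violet-permit (A10).
Holding T18 and violet-permit grants teal-key (A7).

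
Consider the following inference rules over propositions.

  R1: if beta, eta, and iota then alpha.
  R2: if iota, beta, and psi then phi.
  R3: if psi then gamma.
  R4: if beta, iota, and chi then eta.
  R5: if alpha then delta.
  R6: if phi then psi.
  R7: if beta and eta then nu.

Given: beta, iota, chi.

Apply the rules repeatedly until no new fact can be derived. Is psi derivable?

No

psi would need phi (R6), but phi is never established.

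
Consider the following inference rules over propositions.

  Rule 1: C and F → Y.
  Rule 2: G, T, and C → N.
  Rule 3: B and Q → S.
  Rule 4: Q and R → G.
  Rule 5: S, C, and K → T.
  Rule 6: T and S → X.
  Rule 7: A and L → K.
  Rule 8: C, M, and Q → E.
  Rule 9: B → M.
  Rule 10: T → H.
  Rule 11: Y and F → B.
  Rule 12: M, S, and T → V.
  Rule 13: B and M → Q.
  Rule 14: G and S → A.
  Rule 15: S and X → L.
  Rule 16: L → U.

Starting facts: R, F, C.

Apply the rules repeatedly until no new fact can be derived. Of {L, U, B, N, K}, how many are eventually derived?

From C and F, Rule 1 gives Y.
Y and F hold, so B follows (Rule 11).
L would need S and X (Rule 15), but X is never established.
U would need L (Rule 16), but L is never established.
B: reached.
N would need G, T, and C (Rule 2), but T is never established.
K would need A and L (Rule 7), but L is never established.
Reached: B — 1 of the 5.

1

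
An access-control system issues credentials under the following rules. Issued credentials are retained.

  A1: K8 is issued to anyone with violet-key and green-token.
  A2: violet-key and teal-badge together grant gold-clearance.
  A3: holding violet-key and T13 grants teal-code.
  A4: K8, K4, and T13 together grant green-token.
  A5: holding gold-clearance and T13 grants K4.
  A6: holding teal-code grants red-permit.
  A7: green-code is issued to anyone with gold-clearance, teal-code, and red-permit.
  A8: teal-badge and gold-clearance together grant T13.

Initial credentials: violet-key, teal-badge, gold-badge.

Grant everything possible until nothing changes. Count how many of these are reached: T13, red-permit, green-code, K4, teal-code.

5

Holding violet-key and teal-badge grants gold-clearance (A2).
Holding teal-badge and gold-clearance grants T13 (A8).
Holding gold-clearance and T13 grants K4 (A5).
Holding violet-key and T13 grants teal-code (A3).
Holding teal-code grants red-permit (A6).
Holding gold-clearance, teal-code, and red-permit grants green-code (A7).
T13: reached.
red-permit: reached.
green-code: reached.
K4: reached.
teal-code: reached.
All 5 are reached.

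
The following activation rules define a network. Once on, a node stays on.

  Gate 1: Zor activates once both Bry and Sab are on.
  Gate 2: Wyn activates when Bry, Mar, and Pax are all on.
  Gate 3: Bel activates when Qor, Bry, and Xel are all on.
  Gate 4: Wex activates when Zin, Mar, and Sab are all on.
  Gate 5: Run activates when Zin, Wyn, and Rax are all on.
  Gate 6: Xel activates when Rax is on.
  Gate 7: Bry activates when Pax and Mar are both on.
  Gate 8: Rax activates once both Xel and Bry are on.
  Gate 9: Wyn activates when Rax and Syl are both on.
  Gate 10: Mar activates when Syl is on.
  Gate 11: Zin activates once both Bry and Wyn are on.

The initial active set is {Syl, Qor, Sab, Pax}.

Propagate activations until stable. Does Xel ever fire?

Xel would need Rax (Gate 6), but Rax never turns on.

No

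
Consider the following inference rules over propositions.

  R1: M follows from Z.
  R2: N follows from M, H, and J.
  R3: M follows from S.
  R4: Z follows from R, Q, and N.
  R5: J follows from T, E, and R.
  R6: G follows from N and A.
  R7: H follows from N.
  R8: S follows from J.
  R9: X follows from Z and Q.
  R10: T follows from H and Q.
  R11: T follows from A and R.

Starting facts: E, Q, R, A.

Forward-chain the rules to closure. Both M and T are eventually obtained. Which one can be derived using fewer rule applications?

T

T: From A and R, R11 gives T. [1 rule application]
M: A and R hold, so T follows (R11). T, E, and R hold, so J follows (R5). From J, R8 gives S. S holds, so M follows (R3). [4 rule applications]
T needs fewer.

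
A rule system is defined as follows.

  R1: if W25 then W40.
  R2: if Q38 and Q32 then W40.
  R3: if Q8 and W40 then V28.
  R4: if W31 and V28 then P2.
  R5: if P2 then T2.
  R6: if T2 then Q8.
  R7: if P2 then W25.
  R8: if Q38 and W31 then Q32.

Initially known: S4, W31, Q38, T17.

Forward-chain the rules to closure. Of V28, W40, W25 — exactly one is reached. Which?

W40

From Q38 and W31, R8 gives Q32.
From Q38 and Q32, R2 gives W40.
W25 would need P2 (R7), but P2 is never established. V28 would need Q8 and W40 (R3), but Q8 is never established.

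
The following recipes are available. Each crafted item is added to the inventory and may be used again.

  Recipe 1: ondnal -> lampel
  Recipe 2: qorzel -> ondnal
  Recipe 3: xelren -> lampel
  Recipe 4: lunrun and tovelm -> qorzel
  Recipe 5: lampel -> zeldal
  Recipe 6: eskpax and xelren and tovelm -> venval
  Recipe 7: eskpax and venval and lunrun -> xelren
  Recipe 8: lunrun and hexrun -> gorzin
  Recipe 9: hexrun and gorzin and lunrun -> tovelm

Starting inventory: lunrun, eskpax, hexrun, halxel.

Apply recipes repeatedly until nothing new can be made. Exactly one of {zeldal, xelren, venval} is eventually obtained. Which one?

Using Recipe 8, lunrun and hexrun make gorzin.
hexrun and gorzin and lunrun -> tovelm (Recipe 9).
Using Recipe 4, lunrun and tovelm make qorzel.
Using Recipe 2, qorzel makes ondnal.
Using Recipe 1, ondnal makes lampel.
Using Recipe 5, lampel makes zeldal.
venval would need eskpax, xelren, and tovelm (Recipe 6), but xelren is never obtained. xelren would need eskpax, venval, and lunrun (Recipe 7), but venval is never obtained.

zeldal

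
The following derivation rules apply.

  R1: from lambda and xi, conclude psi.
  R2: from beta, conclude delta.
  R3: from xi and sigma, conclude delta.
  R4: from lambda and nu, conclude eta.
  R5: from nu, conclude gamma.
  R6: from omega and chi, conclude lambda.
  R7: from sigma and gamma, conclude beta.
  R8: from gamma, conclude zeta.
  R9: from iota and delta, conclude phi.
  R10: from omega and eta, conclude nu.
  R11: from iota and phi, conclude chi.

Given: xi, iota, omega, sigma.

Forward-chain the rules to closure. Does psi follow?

Yes

From xi and sigma, R3 gives delta.
iota and delta hold, so phi follows (R9).
iota and phi hold, so chi follows (R11).
From omega and chi, R6 gives lambda.
From lambda and xi, R1 gives psi.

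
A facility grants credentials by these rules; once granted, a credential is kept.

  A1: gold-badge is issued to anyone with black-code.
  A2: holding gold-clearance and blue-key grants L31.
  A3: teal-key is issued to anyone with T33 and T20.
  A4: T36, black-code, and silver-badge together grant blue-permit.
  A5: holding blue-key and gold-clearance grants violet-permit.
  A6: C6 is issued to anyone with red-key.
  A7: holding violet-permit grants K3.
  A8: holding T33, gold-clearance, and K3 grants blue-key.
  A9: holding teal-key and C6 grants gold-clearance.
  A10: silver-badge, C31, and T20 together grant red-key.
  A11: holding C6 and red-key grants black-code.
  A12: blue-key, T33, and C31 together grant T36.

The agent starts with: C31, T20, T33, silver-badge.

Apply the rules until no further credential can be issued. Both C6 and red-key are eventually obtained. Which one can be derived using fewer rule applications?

red-key

red-key: Holding silver-badge, C31, and T20 grants red-key (A10). [1 rule application]
C6: Holding silver-badge, C31, and T20 grants red-key (A10). Holding red-key grants C6 (A6). [2 rule applications]
red-key needs fewer.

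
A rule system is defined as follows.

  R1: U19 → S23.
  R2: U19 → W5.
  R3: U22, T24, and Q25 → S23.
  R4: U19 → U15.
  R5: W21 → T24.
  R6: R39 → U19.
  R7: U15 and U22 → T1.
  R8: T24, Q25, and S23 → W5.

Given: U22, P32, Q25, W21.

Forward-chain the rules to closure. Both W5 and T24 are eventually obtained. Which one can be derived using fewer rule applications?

T24: From W21, R5 gives T24. [1 rule application]
W5: From W21, R5 gives T24. From U22, T24, and Q25, R3 gives S23. From T24, Q25, and S23, R8 gives W5. [3 rule applications]
T24 needs fewer.

T24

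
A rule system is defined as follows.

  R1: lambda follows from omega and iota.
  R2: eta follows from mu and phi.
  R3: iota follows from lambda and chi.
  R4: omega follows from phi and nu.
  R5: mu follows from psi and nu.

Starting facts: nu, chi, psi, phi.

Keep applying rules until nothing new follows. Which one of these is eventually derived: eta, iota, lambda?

psi and nu hold, so mu follows (R5).
From mu and phi, R2 gives eta.
iota would need lambda and chi (R3), but lambda is never established. lambda would need omega and iota (R1), but iota is never established.

eta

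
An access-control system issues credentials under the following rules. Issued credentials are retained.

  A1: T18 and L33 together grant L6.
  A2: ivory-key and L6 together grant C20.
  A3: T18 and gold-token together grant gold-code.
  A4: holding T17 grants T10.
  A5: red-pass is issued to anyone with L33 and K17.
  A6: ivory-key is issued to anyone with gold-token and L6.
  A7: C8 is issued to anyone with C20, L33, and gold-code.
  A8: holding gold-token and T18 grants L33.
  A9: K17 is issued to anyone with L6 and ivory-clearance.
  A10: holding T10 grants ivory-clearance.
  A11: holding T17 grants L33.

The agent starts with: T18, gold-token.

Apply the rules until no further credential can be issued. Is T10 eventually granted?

T10 would need T17 (A4), but T17 is never granted.

No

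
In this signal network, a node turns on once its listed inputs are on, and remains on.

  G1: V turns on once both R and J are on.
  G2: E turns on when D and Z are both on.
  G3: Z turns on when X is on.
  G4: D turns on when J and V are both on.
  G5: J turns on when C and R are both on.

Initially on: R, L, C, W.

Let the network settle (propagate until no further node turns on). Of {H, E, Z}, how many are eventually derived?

No rule produces H, and it is not given.
E would need D and Z (G2), but Z never turns on.
Z would need X (G3), but X never turns on.
None of the 3 are reached.

0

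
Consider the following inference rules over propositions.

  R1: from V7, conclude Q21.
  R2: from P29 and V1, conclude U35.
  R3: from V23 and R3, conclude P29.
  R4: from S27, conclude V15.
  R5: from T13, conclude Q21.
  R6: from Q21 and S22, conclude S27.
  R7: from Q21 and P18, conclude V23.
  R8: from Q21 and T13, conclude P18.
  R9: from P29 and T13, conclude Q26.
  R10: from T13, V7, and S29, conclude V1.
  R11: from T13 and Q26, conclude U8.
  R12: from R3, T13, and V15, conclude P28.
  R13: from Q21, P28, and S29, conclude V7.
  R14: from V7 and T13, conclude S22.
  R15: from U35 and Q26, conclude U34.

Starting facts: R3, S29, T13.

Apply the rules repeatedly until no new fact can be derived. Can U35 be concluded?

No

U35 would need P29 and V1 (R2), but V1 is never established.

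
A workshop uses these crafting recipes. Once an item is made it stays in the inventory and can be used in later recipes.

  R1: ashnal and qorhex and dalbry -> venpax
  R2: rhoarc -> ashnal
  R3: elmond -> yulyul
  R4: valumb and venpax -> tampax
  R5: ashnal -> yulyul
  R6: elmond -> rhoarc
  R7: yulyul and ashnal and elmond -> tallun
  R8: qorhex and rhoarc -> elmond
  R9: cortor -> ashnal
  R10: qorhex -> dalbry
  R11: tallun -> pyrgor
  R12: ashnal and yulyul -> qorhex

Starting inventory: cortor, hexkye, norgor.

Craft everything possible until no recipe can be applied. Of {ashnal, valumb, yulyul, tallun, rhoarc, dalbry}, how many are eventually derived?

Using R9, cortor makes ashnal.
Using R5, ashnal makes yulyul.
ashnal and yulyul -> qorhex (R12).
Using R10, qorhex makes dalbry.
ashnal: reached.
No rule produces valumb, and it is not given.
yulyul: reached.
tallun would need yulyul, ashnal, and elmond (R7), but elmond is never obtained.
rhoarc would need elmond (R6), but elmond is never obtained.
dalbry: reached.
Reached: ashnal, yulyul, and dalbry — 3 of the 6.

3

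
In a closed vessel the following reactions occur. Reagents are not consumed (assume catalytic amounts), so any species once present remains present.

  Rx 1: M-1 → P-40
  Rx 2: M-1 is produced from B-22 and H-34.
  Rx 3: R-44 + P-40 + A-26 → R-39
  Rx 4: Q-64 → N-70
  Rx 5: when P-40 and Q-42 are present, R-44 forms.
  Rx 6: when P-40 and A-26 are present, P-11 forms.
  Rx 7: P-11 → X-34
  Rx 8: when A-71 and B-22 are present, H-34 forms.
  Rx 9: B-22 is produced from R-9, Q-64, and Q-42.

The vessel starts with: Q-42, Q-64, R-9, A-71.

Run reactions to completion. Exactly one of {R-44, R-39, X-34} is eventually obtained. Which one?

R-9, Q-64, and Q-42 present → B-22 forms (Rx 9).
A-71 and B-22 present → H-34 forms (Rx 8).
B-22 and H-34 present → M-1 forms (Rx 2).
M-1 present → P-40 forms (Rx 1).
P-40 and Q-42 present → R-44 forms (Rx 5).
R-39 would need R-44, P-40, and A-26 (Rx 3), but A-26 never forms. X-34 would need P-11 (Rx 7), but P-11 never forms.

R-44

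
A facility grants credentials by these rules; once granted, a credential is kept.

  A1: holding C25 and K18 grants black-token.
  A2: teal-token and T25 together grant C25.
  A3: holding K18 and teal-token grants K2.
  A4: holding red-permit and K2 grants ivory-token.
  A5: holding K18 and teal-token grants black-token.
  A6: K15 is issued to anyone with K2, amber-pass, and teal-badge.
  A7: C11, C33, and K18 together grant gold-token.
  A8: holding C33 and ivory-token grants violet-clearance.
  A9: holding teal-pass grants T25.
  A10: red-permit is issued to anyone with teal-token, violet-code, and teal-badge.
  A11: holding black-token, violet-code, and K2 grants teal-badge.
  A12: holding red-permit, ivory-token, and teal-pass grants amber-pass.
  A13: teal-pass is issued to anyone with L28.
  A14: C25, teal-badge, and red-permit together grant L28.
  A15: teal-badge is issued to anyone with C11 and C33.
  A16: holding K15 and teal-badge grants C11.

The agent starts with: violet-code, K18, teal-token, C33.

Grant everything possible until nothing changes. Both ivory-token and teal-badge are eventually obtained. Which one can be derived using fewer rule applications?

teal-badge: Holding K18 and teal-token grants K2 (A3). Holding K18 and teal-token grants black-token (A5). Holding black-token, violet-code, and K2 grants teal-badge (A11). [3 rule applications]
ivory-token: Holding K18 and teal-token grants K2 (A3). Holding K18 and teal-token grants black-token (A5). Holding black-token, violet-code, and K2 grants teal-badge (A11). Holding teal-token, violet-code, and teal-badge grants red-permit (A10). Holding red-permit and K2 grants ivory-token (A4). [5 rule applications]
teal-badge needs fewer.

teal-badge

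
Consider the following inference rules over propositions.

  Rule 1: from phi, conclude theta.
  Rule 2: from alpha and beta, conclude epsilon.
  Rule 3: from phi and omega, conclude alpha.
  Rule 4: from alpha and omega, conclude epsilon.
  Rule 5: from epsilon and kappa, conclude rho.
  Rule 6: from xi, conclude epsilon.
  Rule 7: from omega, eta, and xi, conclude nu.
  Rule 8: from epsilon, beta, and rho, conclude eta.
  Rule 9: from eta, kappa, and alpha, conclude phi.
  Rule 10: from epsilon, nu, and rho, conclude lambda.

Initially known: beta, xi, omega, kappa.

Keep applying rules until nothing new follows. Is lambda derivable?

Yes

From xi, Rule 6 gives epsilon.
epsilon and kappa hold, so rho follows (Rule 5).
epsilon, beta, and rho hold, so eta follows (Rule 8).
omega, eta, and xi hold, so nu follows (Rule 7).
From epsilon, nu, and rho, Rule 10 gives lambda.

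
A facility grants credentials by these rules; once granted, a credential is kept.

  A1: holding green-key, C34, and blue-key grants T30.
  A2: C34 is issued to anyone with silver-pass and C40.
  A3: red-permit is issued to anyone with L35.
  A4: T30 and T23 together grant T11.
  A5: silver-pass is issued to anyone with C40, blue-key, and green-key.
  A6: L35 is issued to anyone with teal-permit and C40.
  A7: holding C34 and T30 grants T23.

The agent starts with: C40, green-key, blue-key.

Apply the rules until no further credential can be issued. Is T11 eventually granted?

Holding C40, blue-key, and green-key grants silver-pass (A5).
Holding silver-pass and C40 grants C34 (A2).
Holding green-key, C34, and blue-key grants T30 (A1).
Holding C34 and T30 grants T23 (A7).
Holding T30 and T23 grants T11 (A4).

Yes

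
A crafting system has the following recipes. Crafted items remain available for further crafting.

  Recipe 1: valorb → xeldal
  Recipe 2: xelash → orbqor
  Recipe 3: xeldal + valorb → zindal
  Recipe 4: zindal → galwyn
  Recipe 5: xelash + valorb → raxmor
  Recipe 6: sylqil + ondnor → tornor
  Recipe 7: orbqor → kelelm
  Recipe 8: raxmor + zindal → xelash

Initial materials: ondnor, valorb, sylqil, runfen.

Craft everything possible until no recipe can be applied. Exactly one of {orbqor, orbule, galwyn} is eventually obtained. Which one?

galwyn

Using Recipe 1, valorb makes xeldal.
Using Recipe 3, xeldal and valorb make zindal.
Using Recipe 4, zindal makes galwyn.
orbqor would need xelash (Recipe 2), but xelash is never obtained. No rule produces orbule, and it is not given.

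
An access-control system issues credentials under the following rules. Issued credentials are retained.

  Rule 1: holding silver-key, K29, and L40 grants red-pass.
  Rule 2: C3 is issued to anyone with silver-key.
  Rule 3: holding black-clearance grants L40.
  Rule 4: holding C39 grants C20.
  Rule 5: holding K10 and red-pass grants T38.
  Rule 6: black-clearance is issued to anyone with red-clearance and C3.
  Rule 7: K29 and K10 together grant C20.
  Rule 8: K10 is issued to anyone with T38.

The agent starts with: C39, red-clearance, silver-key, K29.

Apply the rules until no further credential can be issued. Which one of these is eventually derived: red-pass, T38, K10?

Holding silver-key grants C3 (Rule 2).
Holding red-clearance and C3 grants black-clearance (Rule 6).
Holding black-clearance grants L40 (Rule 3).
Holding silver-key, K29, and L40 grants red-pass (Rule 1).
K10 would need T38 (Rule 8), but T38 is never granted. T38 would need K10 and red-pass (Rule 5), but K10 is never granted.

red-pass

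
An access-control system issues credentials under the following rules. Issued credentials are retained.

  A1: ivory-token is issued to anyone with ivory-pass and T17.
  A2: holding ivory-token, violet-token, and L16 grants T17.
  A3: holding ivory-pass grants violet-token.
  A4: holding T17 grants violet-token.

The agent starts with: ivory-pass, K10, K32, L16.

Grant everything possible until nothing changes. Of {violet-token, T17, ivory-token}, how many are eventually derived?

Holding ivory-pass grants violet-token (A3).
violet-token: reached.
T17 would need ivory-token, violet-token, and L16 (A2), but ivory-token is never granted.
ivory-token would need ivory-pass and T17 (A1), but T17 is never granted.
Reached: violet-token — 1 of the 3.

1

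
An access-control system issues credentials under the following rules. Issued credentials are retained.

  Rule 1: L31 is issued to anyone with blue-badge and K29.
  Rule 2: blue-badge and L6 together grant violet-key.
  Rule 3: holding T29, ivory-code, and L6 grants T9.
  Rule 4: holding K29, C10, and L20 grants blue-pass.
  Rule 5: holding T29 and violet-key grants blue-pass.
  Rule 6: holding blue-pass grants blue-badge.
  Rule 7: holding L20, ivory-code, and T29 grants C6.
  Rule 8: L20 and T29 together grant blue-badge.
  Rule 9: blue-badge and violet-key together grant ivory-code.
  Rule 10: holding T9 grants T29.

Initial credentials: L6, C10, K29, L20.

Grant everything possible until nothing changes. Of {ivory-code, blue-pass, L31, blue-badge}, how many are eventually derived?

4

Holding K29, C10, and L20 grants blue-pass (Rule 4).
Holding blue-pass grants blue-badge (Rule 6).
Holding blue-badge and L6 grants violet-key (Rule 2).
Holding blue-badge and K29 grants L31 (Rule 1).
Holding blue-badge and violet-key grants ivory-code (Rule 9).
ivory-code: reached.
blue-pass: reached.
L31: reached.
blue-badge: reached.
All 4 are reached.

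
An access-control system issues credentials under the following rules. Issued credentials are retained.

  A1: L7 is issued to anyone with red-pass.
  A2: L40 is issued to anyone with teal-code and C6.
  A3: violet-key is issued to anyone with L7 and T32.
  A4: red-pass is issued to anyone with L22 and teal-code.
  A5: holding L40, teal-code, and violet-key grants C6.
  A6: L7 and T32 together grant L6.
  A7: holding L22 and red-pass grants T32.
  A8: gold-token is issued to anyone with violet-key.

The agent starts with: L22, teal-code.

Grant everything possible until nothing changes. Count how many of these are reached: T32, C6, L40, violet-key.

Holding L22 and teal-code grants red-pass (A4).
Holding L22 and red-pass grants T32 (A7).
Holding red-pass grants L7 (A1).
Holding L7 and T32 grants violet-key (A3).
T32: reached.
C6 would need L40, teal-code, and violet-key (A5), but L40 is never granted.
L40 would need teal-code and C6 (A2), but C6 is never granted.
violet-key: reached.
Reached: T32 and violet-key — 2 of the 4.

2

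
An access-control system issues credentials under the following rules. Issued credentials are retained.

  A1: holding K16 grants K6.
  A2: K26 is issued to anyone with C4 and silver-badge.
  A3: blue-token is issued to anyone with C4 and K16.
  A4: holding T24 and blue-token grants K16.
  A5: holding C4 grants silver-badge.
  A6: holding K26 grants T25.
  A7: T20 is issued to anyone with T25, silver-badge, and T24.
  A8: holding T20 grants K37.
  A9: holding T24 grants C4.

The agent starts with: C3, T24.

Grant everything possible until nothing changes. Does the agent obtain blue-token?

blue-token would need C4 and K16 (A3), but K16 is never granted.

No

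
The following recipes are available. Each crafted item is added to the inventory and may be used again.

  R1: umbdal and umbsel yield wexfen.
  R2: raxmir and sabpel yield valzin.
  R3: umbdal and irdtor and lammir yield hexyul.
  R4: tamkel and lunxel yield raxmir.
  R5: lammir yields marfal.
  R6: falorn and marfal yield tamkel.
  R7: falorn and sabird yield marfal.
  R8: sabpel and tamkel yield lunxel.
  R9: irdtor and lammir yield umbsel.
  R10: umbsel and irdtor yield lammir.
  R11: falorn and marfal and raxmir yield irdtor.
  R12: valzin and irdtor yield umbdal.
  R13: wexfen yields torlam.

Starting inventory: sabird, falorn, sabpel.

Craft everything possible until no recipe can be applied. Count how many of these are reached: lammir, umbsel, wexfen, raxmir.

falorn and sabird → marfal (R7).
Using R6, falorn and marfal make tamkel.
sabpel and tamkel → lunxel (R8).
Using R4, tamkel and lunxel make raxmir.
lammir would need umbsel and irdtor (R10), but umbsel is never obtained.
umbsel would need irdtor and lammir (R9), but lammir is never obtained.
wexfen would need umbdal and umbsel (R1), but umbsel is never obtained.
raxmir: reached.
Reached: raxmir — 1 of the 4.

1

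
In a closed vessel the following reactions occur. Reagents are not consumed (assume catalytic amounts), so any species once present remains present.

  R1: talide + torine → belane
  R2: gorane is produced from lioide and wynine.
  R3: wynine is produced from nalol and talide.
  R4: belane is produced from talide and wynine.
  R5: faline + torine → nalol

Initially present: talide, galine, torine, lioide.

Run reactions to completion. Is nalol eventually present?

No

nalol would need faline and torine (R5), but faline never forms.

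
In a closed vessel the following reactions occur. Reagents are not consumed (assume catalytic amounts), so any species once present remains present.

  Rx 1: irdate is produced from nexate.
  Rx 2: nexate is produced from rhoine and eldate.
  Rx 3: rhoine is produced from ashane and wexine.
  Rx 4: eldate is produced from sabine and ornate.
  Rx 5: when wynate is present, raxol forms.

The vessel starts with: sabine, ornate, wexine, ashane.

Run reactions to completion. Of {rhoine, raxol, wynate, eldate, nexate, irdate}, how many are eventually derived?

sabine and ornate present → eldate forms (Rx 4).
ashane and wexine present → rhoine forms (Rx 3).
rhoine and eldate present → nexate forms (Rx 2).
nexate present → irdate forms (Rx 1).
rhoine: reached.
raxol would need wynate (Rx 5), but wynate never forms.
No rule produces wynate, and it is not given.
eldate: reached.
nexate: reached.
irdate: reached.
Reached: rhoine, eldate, nexate, and irdate — 4 of the 6.

4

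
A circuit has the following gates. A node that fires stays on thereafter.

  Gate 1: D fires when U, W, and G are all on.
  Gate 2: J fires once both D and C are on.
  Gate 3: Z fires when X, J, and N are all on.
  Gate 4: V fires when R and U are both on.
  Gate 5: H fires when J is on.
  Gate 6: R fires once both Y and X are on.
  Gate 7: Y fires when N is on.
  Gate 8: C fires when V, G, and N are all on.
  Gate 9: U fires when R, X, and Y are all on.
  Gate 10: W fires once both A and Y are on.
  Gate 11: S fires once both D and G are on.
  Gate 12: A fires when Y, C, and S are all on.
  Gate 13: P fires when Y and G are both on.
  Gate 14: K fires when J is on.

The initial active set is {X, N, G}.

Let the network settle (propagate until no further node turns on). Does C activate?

Yes

N is on, so Y fires (Gate 7).
Y and X are on, so R fires (Gate 6).
R, X, and Y are on, so U fires (Gate 9).
R and U are on, so V fires (Gate 4).
V, G, and N are on, so C fires (Gate 8).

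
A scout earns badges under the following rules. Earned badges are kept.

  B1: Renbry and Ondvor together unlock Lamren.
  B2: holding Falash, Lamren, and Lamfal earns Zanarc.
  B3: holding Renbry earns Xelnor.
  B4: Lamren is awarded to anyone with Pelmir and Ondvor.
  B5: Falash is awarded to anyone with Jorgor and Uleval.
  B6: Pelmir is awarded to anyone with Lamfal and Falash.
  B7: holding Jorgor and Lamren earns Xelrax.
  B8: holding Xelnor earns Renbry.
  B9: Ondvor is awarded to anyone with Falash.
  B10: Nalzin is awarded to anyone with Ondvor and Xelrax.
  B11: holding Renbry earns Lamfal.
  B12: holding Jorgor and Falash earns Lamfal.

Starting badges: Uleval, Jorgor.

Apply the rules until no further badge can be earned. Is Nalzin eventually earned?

With Jorgor and Uleval, Falash is earned (B5).
With Jorgor and Falash, Lamfal is earned (B12).
With Falash, Ondvor is earned (B9).
With Lamfal and Falash, Pelmir is earned (B6).
With Pelmir and Ondvor, Lamren is earned (B4).
With Jorgor and Lamren, Xelrax is earned (B7).
With Ondvor and Xelrax, Nalzin is earned (B10).

Yes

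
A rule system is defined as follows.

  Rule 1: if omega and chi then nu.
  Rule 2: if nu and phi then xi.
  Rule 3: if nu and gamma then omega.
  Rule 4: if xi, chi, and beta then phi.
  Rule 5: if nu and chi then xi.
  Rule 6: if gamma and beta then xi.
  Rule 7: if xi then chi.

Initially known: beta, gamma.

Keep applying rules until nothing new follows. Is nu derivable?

nu would need omega and chi (Rule 1), but omega is never established.

No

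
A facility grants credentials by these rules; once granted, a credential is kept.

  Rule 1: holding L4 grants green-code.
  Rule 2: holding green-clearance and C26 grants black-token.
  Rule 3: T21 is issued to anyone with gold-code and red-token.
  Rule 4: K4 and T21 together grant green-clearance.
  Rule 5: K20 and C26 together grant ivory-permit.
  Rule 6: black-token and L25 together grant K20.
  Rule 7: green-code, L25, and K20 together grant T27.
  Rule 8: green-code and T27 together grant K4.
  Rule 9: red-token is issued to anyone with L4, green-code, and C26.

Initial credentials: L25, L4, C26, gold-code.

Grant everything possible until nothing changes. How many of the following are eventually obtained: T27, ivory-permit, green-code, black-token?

1

Holding L4 grants green-code (Rule 1).
T27 would need green-code, L25, and K20 (Rule 7), but K20 is never granted.
ivory-permit would need K20 and C26 (Rule 5), but K20 is never granted.
green-code: reached.
black-token would need green-clearance and C26 (Rule 2), but green-clearance is never granted.
Reached: green-code — 1 of the 4.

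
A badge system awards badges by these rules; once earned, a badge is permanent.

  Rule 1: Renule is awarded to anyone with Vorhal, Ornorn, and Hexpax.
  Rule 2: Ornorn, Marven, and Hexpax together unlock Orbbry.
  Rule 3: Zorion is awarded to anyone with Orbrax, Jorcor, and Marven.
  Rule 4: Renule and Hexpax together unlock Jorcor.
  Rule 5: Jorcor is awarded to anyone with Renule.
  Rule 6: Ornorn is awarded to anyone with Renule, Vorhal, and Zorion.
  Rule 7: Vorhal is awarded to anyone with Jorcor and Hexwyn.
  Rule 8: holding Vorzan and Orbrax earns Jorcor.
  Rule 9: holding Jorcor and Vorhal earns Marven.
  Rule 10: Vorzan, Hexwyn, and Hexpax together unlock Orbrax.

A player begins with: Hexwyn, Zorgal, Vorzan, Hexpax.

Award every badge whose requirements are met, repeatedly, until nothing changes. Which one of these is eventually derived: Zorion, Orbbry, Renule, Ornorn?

Zorion

With Vorzan, Hexwyn, and Hexpax, Orbrax is earned (Rule 10).
With Vorzan and Orbrax, Jorcor is earned (Rule 8).
With Jorcor and Hexwyn, Vorhal is earned (Rule 7).
With Jorcor and Vorhal, Marven is earned (Rule 9).
With Orbrax, Jorcor, and Marven, Zorion is earned (Rule 3).
Ornorn would need Renule, Vorhal, and Zorion (Rule 6), but Renule is never earned. Orbbry would need Ornorn, Marven, and Hexpax (Rule 2), but Ornorn is never earned. Renule would need Vorhal, Ornorn, and Hexpax (Rule 1), but Ornorn is never earned.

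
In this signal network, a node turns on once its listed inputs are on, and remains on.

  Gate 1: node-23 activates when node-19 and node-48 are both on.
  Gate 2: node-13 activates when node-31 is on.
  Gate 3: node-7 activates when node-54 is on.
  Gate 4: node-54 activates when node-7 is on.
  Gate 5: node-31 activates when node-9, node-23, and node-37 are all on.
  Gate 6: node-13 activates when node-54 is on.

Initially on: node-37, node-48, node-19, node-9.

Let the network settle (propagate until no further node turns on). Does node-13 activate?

Yes

node-19 and node-48 are on, so node-23 activates (Gate 1).
Gate 5: node-9, node-23, and node-37 on → node-31 on.
Gate 2: node-31 on → node-13 on.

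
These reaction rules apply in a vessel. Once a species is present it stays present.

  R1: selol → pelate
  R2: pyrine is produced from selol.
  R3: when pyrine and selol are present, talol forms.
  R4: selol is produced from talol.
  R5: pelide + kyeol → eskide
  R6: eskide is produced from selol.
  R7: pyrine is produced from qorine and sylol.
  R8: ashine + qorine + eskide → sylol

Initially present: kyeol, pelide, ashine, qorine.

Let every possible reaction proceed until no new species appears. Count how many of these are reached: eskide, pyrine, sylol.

3

pelide and kyeol present → eskide forms (R5).
ashine, qorine, and eskide present → sylol forms (R8).
qorine and sylol present → pyrine forms (R7).
eskide: reached.
pyrine: reached.
sylol: reached.
All 3 are reached.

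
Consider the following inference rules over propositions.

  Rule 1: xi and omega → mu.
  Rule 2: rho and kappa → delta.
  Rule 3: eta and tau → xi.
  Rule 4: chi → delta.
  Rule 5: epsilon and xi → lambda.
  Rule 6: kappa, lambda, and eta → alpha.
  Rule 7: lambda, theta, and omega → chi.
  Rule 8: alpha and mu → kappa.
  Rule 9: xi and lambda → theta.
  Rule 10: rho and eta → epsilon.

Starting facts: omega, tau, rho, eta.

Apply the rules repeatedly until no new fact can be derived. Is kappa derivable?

No

kappa would need alpha and mu (Rule 8), but alpha is never established.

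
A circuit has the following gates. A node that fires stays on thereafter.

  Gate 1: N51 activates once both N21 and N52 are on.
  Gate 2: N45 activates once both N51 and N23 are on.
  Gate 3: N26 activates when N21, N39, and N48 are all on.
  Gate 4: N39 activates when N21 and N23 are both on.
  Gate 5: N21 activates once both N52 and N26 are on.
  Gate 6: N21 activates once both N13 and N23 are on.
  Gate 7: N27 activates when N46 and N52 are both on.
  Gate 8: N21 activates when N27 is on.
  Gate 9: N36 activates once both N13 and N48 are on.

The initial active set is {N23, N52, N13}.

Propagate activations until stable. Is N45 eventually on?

Yes

N13 and N23 are on, so N21 activates (Gate 6).
Gate 1: N21 and N52 on → N51 on.
N51 and N23 are on, so N45 activates (Gate 2).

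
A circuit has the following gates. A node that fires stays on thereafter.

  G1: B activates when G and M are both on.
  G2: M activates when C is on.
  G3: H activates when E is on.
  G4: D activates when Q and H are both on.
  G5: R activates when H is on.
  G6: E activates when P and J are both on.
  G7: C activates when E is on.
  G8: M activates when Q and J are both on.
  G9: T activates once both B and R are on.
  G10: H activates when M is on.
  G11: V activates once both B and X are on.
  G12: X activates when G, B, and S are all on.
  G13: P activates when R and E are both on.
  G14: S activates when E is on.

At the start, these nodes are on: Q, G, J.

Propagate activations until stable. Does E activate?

No

E would need P and J (G6), but P never turns on.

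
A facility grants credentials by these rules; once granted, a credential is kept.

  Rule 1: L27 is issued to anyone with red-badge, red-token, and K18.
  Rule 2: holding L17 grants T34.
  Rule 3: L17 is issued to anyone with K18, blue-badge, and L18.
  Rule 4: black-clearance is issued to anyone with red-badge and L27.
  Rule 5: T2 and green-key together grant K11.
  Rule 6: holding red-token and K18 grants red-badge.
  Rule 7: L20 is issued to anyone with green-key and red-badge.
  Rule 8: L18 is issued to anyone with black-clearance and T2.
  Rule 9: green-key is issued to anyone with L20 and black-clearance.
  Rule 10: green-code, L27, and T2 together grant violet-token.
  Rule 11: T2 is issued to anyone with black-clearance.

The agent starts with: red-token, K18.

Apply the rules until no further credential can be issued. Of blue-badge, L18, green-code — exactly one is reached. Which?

L18

Holding red-token and K18 grants red-badge (Rule 6).
Holding red-badge, red-token, and K18 grants L27 (Rule 1).
Holding red-badge and L27 grants black-clearance (Rule 4).
Holding black-clearance grants T2 (Rule 11).
Holding black-clearance and T2 grants L18 (Rule 8).
No rule produces green-code, and it is not given. No rule produces blue-badge, and it is not given.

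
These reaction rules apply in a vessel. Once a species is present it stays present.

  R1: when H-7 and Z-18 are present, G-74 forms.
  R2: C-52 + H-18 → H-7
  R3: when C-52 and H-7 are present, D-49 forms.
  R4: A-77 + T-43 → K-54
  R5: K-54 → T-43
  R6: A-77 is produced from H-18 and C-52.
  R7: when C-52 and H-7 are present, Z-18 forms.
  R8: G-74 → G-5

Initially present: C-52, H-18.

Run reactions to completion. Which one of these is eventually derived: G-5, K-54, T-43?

G-5

C-52 and H-18 present → H-7 forms (R2).
C-52 and H-7 present → Z-18 forms (R7).
H-7 and Z-18 present → G-74 forms (R1).
G-74 present → G-5 forms (R8).
K-54 would need A-77 and T-43 (R4), but T-43 never forms. T-43 would need K-54 (R5), but K-54 never forms.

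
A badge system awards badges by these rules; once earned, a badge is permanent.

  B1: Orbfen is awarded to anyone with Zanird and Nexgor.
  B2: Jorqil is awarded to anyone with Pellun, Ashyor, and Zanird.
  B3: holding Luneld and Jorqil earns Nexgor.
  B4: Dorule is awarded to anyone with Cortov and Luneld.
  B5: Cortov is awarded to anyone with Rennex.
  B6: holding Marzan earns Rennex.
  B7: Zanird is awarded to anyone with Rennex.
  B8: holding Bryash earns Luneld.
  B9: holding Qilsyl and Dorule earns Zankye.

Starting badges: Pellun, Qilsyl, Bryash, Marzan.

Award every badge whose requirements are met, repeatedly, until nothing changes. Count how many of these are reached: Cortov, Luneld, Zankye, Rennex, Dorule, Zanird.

6

With Marzan, Rennex is earned (B6).
With Bryash, Luneld is earned (B8).
With Rennex, Zanird is earned (B7).
With Rennex, Cortov is earned (B5).
With Cortov and Luneld, Dorule is earned (B4).
With Qilsyl and Dorule, Zankye is earned (B9).
Cortov: reached.
Luneld: reached.
Zankye: reached.
Rennex: reached.
Dorule: reached.
Zanird: reached.
All 6 are reached.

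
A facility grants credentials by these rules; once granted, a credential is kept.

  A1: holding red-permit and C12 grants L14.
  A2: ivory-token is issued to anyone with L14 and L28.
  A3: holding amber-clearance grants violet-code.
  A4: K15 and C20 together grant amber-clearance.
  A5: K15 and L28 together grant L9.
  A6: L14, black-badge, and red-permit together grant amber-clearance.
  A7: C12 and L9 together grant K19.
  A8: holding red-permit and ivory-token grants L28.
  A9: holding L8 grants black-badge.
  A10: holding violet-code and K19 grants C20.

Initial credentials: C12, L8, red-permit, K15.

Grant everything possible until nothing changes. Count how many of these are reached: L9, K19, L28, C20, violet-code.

Holding red-permit and C12 grants L14 (A1).
Holding L8 grants black-badge (A9).
Holding L14, black-badge, and red-permit grants amber-clearance (A6).
Holding amber-clearance grants violet-code (A3).
L9 would need K15 and L28 (A5), but L28 is never granted.
K19 would need C12 and L9 (A7), but L9 is never granted.
L28 would need red-permit and ivory-token (A8), but ivory-token is never granted.
C20 would need violet-code and K19 (A10), but K19 is never granted.
violet-code: reached.
Reached: violet-code — 1 of the 5.

1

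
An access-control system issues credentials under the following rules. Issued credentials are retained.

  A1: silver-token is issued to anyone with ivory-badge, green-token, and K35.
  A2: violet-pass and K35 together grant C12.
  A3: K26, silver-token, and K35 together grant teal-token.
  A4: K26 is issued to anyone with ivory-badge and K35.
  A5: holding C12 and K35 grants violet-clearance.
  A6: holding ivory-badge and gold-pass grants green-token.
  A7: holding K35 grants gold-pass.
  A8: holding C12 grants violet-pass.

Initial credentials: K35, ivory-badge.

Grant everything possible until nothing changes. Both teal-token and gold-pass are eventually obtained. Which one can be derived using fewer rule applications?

gold-pass: Holding K35 grants gold-pass (A7). [1 rule application]
teal-token: Holding K35 grants gold-pass (A7). Holding ivory-badge and K35 grants K26 (A4). Holding ivory-badge and gold-pass grants green-token (A6). Holding ivory-badge, green-token, and K35 grants silver-token (A1). Holding K26, silver-token, and K35 grants teal-token (A3). [5 rule applications]
gold-pass needs fewer.

gold-pass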